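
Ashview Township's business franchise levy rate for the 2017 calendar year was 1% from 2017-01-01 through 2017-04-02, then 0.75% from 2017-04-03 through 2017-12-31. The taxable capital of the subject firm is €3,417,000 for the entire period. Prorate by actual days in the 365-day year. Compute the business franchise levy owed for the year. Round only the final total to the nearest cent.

2017-01-01 to 2017-04-02: 92 days at 1% → €3,417,000 × 1% × 92/365 = €8,612.7123
2017-04-03 to 2017-12-31: 273 days at 0.75% → €3,417,000 × 0.75% × 273/365 = €19,167.9658
Total = €27,780.6781

€27,780.68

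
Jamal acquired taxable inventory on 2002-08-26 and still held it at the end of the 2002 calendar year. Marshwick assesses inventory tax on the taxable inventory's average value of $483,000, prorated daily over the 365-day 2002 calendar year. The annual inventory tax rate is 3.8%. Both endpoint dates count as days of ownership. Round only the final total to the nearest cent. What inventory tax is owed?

$6,436.47

Days held (2002-08-26 to 2002-12-31): 128 out of 365
Tax = $483,000 × 3.8% × 128/365 = $6,436.4712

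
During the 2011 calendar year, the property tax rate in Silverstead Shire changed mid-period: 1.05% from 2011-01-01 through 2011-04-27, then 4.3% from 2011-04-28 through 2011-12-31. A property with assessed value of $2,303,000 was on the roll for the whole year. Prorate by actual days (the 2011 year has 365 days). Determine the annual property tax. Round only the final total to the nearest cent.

$75,036.79

2011-01-01 to 2011-04-27: 117 days at 1.05% → $2,303,000 × 1.05% × 117/365 = $7,751.3301
2011-04-28 to 2011-12-31: 248 days at 4.3% → $2,303,000 × 4.3% × 248/365 = $67,285.4575
Total = $75,036.7877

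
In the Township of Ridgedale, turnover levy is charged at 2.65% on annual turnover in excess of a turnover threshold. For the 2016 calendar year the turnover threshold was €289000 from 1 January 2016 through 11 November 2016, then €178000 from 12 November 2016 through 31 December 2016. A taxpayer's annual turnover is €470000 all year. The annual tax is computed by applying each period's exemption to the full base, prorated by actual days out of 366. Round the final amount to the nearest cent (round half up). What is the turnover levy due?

1 January – 11 November 2016: 316 days, exemption €289000 → (€470000 − €289000) × 2.65% × 316/366 = €4141.2404
12 November – 31 December 2016: 50 days, exemption €178000 → (€470000 − €178000) × 2.65% × 50/366 = €1057.1038
Total = €5198.3443

€5198.34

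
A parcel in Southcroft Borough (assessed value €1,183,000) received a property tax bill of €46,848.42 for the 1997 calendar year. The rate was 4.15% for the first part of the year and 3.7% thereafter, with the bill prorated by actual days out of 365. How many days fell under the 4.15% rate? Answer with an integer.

211 days

Let d = days at the first rate; then 365 − d days at the second rate.
€1,183,000 × [4.15%·d + 3.7%·(365−d)] / 365 = €46,848.42
Solving gives d = 211, so the new rate took effect on July 31, 1997.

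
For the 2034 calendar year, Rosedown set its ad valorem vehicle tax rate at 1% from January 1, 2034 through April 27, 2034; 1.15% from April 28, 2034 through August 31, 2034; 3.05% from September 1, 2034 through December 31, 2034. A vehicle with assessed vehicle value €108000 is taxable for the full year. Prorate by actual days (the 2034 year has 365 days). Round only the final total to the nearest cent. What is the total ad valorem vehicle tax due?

January 1 – April 27, 2034: 117 days at 1% → €108000 × 1% × 117/365 = €346.1918
April 28 – August 31, 2034: 126 days at 1.15% → €108000 × 1.15% × 126/365 = €428.7452
September 1 – December 31, 2034: 122 days at 3.05% → €108000 × 3.05% × 122/365 = €1101.0082
Total = €1875.9452

€1875.95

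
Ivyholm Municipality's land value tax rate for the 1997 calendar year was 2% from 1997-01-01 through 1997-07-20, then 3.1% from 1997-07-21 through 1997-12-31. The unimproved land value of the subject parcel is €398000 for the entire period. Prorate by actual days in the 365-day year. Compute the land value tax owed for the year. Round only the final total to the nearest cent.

€9927.10

1997-01-01 to 1997-07-20: 201 days at 2% → €398000 × 2% × 201/365 = €4383.4521
1997-07-21 to 1997-12-31: 164 days at 3.1% → €398000 × 3.1% × 164/365 = €5543.6493
Total = €9927.1014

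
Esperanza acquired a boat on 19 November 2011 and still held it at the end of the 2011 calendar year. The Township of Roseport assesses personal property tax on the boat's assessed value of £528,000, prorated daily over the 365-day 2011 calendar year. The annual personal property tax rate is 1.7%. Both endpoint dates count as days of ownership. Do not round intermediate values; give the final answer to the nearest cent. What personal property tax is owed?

Days held (19 November – 31 December 2011): 43 out of 365
Tax = £528,000 × 1.7% × 43/365 = £1,057.4466

£1,057.45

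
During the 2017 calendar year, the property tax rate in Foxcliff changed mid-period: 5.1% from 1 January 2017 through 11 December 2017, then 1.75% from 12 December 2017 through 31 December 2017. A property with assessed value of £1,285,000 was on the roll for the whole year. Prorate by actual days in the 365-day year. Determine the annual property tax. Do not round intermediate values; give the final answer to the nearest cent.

1 January – 11 December 2017: 345 days at 5.1% → £1,285,000 × 5.1% × 345/365 = £61,944.0411
12 December – 31 December 2017: 20 days at 1.75% → £1,285,000 × 1.75% × 20/365 = £1,232.1918
Total = £63,176.2329

£63,176.23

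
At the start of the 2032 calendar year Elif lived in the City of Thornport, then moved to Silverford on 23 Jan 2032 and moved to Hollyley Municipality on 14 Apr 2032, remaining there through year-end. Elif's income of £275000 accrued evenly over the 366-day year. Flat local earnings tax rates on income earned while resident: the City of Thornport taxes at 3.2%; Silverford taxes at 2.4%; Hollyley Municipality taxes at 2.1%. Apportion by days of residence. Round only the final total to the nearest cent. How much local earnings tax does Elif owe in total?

The City of Thornport, 1 Jan – 22 Jan 2032: 22 days → £275000 × 3.2% × 22/366 = £528.9617
Silverford, 23 Jan – 13 Apr 2032: 82 days → £275000 × 2.4% × 82/366 = £1478.6885
Hollyley Municipality, 14 Apr – 31 Dec 2032: 262 days → £275000 × 2.1% × 262/366 = £4134.0164
Total = £6141.6667

£6141.67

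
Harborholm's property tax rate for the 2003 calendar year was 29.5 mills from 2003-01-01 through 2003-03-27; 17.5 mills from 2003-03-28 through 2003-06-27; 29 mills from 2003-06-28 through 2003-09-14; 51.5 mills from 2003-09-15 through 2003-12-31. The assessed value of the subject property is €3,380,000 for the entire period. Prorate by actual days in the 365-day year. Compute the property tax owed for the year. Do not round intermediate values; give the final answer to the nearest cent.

2003-01-01 to 2003-03-27: 86 days at 29.5 mills → €3,380,000 × 2.95% × 86/365 = €23,493.3151
2003-03-28 to 2003-06-27: 92 days at 17.5 mills → €3,380,000 × 1.75% × 92/365 = €14,909.0411
2003-06-28 to 2003-09-14: 79 days at 29 mills → €3,380,000 × 2.9% × 79/365 = €21,215.2877
2003-09-15 to 2003-12-31: 108 days at 51.5 mills → €3,380,000 × 5.15% × 108/365 = €51,505.6438
Total = €111,123.2877

€111,123.29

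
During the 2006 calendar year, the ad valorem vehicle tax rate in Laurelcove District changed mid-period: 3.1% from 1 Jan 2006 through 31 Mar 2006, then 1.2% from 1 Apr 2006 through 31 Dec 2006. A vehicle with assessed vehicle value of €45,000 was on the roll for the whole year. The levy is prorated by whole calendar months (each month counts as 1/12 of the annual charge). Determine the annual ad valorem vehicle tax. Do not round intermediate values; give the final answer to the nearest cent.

€753.75

1 Jan – 31 Mar 2006: 3 months at 3.1% → €45,000 × 3.1% × 3/12 = €348.7500
1 Apr – 31 Dec 2006: 9 months at 1.2% → €45,000 × 1.2% × 9/12 = €405.0000
Total = €753.7500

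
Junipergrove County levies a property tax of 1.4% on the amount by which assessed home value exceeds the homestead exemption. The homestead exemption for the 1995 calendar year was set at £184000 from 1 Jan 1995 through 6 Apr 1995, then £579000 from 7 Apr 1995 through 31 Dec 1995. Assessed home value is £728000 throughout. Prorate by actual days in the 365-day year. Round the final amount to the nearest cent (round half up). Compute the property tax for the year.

£3540.47

1 Jan – 6 Apr 1995: 96 days, exemption £184000 → (£728000 − £184000) × 1.4% × 96/365 = £2003.1123
7 Apr – 31 Dec 1995: 269 days, exemption £579000 → (£728000 − £579000) × 1.4% × 269/365 = £1537.3534
Total = £3540.4658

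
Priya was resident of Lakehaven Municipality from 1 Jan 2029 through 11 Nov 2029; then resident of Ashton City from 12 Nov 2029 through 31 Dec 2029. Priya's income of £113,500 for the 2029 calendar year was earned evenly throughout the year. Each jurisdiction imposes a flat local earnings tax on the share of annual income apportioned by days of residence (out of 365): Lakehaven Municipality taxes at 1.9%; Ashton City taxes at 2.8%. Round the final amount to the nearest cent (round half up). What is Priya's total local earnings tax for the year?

Lakehaven Municipality, 1 Jan – 11 Nov 2029: 315 days → £113,500 × 1.9% × 315/365 = £1,861.0890
Ashton City, 12 Nov – 31 Dec 2029: 50 days → £113,500 × 2.8% × 50/365 = £435.3425
Total = £2,296.4315

£2,296.43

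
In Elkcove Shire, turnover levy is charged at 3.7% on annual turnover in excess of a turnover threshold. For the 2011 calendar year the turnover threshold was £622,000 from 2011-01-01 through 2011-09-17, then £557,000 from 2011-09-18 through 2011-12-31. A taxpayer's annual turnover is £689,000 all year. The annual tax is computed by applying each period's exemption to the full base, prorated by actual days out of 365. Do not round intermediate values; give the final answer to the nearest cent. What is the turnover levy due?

2011-01-01 to 2011-09-17: 260 days, exemption £622,000 → (£689,000 − £622,000) × 3.7% × 260/365 = £1,765.8630
2011-09-18 to 2011-12-31: 105 days, exemption £557,000 → (£689,000 − £557,000) × 3.7% × 105/365 = £1,404.9863
Total = £3,170.8493

£3,170.85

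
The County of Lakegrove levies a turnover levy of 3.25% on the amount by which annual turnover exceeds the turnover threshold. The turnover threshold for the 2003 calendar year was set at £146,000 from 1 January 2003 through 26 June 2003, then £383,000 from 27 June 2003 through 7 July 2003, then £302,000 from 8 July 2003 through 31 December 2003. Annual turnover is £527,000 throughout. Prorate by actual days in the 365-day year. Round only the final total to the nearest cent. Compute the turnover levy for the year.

£9,691.77

1 January – 26 June 2003: 177 days, exemption £146,000 → (£527,000 − £146,000) × 3.25% × 177/365 = £6,004.6644
27 June – 7 July 2003: 11 days, exemption £383,000 → (£527,000 − £383,000) × 3.25% × 11/365 = £141.0411
8 July – 31 December 2003: 177 days, exemption £302,000 → (£527,000 − £302,000) × 3.25% × 177/365 = £3,546.0616
Total = £9,691.7671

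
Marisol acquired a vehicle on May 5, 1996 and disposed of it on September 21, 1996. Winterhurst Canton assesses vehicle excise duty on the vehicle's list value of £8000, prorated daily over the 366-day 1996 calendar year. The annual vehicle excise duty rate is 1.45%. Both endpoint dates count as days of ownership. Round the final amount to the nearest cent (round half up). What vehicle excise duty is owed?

Days held (May 5 – September 21, 1996): 140 out of 366
Tax = £8000 × 1.45% × 140/366 = £44.3716

£44.37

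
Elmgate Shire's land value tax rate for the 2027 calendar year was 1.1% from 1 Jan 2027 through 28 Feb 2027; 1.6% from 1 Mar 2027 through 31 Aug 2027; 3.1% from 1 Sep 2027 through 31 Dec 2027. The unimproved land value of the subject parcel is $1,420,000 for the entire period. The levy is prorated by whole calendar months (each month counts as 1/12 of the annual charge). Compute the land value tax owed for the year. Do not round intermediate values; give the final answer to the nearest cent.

$28,636.67

1 Jan – 28 Feb 2027: 2 months at 1.1% → $1,420,000 × 1.1% × 2/12 = $2,603.3333
1 Mar – 31 Aug 2027: 6 months at 1.6% → $1,420,000 × 1.6% × 6/12 = $11,360.0000
1 Sep – 31 Dec 2027: 4 months at 3.1% → $1,420,000 × 3.1% × 4/12 = $14,673.3333
Total = $28,636.6667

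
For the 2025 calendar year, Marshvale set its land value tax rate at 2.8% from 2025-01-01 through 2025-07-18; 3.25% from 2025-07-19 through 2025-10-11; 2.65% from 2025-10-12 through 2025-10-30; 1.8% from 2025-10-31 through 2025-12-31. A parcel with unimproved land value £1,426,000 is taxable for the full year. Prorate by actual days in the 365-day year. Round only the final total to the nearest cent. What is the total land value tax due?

£38,888.78

2025-01-01 to 2025-07-18: 199 days at 2.8% → £1,426,000 × 2.8% × 199/365 = £21,768.9644
2025-07-19 to 2025-10-11: 85 days at 3.25% → £1,426,000 × 3.25% × 85/365 = £10,792.6712
2025-10-12 to 2025-10-30: 19 days at 2.65% → £1,426,000 × 2.65% × 19/365 = £1,967.0986
2025-10-31 to 2025-12-31: 62 days at 1.8% → £1,426,000 × 1.8% × 62/365 = £4,360.0438
Total = £38,888.7781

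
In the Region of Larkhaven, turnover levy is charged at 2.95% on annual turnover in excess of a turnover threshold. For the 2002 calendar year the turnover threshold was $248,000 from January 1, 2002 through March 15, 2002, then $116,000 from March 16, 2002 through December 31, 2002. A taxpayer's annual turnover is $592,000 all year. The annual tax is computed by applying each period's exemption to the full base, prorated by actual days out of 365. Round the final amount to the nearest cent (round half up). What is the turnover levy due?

January 1 – March 15, 2002: 74 days, exemption $248,000 → ($592,000 − $248,000) × 2.95% × 74/365 = $2,057.4027
March 16 – December 31, 2002: 291 days, exemption $116,000 → ($592,000 − $116,000) × 2.95% × 291/365 = $11,195.1288
Total = $13,252.5315

$13,252.53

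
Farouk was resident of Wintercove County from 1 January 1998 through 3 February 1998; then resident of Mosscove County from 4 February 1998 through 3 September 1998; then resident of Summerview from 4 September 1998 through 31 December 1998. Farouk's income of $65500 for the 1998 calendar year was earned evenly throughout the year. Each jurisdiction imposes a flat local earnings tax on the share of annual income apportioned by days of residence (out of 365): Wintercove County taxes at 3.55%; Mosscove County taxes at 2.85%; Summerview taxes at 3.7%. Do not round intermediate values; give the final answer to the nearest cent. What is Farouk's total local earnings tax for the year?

$2090.98

Wintercove County, 1 January – 3 February 1998: 34 days → $65500 × 3.55% × 34/365 = $216.5986
Mosscove County, 4 February – 3 September 1998: 212 days → $65500 × 2.85% × 212/365 = $1084.2493
Summerview, 4 September – 31 December 1998: 119 days → $65500 × 3.7% × 119/365 = $790.1274
Total = $2090.9753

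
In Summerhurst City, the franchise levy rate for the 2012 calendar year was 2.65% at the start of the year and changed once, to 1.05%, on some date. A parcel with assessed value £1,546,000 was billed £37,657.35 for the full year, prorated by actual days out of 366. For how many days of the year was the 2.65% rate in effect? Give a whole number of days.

Let d = days at the first rate; then 366 − d days at the second rate.
£1,546,000 × [2.65%·d + 1.05%·(366−d)] / 366 = £37,657.35
Solving gives d = 317, so the new rate took effect on November 13, 2012.

317 days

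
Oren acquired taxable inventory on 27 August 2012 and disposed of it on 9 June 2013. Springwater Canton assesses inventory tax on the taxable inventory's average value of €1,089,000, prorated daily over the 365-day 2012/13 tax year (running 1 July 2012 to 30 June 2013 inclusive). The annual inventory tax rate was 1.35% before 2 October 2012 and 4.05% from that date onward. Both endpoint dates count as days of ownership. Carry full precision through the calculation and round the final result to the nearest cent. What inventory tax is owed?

€31,779.41

27 August – 1 October 2012: 36 days at 1.35% → €1,089,000 × 1.35% × 36/365 = €1,450.0110
2 October 2012 – 9 June 2013: 251 days at 4.05% → €1,089,000 × 4.05% × 251/365 = €30,329.3959
Total = €31,779.4068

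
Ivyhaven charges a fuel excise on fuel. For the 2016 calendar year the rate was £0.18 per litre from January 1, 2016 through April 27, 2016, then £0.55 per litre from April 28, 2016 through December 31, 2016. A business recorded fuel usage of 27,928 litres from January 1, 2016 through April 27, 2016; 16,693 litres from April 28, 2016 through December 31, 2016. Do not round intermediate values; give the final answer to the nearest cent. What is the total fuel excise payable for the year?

£14,208.19

January 1 – April 27, 2016: 27,928 litres at £0.18/litre → £5,027.04
April 28 – December 31, 2016: 16,693 litres at £0.55/litre → £9,181.15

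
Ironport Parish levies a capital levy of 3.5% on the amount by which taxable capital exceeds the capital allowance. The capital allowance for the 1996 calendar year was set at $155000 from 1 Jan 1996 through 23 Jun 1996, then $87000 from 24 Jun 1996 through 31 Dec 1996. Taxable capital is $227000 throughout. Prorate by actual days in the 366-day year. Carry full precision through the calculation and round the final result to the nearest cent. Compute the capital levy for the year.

$3762.02

1 Jan – 23 Jun 1996: 175 days, exemption $155000 → ($227000 − $155000) × 3.5% × 175/366 = $1204.9180
24 Jun – 31 Dec 1996: 191 days, exemption $87000 → ($227000 − $87000) × 3.5% × 191/366 = $2557.1038
Total = $3762.0219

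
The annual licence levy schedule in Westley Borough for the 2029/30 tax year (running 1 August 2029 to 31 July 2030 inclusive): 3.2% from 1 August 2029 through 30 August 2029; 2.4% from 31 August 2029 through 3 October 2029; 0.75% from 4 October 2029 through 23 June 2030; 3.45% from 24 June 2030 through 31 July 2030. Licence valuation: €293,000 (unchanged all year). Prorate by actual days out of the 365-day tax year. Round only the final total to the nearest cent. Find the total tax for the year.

€4,061.46

1 August – 30 August 2029: 30 days at 3.2% → €293,000 × 3.2% × 30/365 = €770.6301
31 August – 3 October 2029: 34 days at 2.4% → €293,000 × 2.4% × 34/365 = €655.0356
4 October 2029 – 23 June 2030: 263 days at 0.75% → €293,000 × 0.75% × 263/365 = €1,583.4041
24 June – 31 July 2030: 38 days at 3.45% → €293,000 × 3.45% × 38/365 = €1,052.3918
Total = €4,061.4616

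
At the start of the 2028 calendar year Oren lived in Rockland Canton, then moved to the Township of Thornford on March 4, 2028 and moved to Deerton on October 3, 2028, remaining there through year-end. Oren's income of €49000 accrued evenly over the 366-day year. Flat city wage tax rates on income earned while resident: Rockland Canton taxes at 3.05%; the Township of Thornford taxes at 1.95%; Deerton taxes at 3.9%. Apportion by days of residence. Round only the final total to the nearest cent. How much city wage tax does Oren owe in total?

€1283.24

Rockland Canton, January 1 – March 3, 2028: 63 days → €49000 × 3.05% × 63/366 = €257.2500
The Township of Thornford, March 4 – October 2, 2028: 213 days → €49000 × 1.95% × 213/366 = €556.0697
Deerton, October 3 – December 31, 2028: 90 days → €49000 × 3.9% × 90/366 = €469.9180
Total = €1283.2377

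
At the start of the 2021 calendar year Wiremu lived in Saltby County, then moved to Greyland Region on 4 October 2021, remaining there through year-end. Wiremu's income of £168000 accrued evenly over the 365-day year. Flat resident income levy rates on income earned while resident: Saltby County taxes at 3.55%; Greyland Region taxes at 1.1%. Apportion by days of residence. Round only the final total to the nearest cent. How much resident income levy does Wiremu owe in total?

£4960.37

Saltby County, 1 January – 3 October 2021: 276 days → £168000 × 3.55% × 276/365 = £4509.7644
Greyland Region, 4 October – 31 December 2021: 89 days → £168000 × 1.1% × 89/365 = £450.6082
Total = £4960.3726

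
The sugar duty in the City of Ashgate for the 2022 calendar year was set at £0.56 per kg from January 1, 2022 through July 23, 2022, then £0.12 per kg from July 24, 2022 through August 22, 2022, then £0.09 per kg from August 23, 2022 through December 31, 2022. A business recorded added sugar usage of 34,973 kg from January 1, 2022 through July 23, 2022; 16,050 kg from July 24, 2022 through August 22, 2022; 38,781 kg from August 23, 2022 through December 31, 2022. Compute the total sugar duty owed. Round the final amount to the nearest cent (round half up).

January 1 – July 23, 2022: 34,973 kg at £0.56/kg → £19,584.88
July 24 – August 22, 2022: 16,050 kg at £0.12/kg → £1,926.00
August 23 – December 31, 2022: 38,781 kg at £0.09/kg → £3,490.29

£25,001.17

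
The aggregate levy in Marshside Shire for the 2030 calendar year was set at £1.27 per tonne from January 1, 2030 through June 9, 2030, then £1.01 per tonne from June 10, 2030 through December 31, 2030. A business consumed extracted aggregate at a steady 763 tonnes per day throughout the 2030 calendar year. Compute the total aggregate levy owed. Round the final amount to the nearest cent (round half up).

£313,020.75

January 1 – June 9, 2030: 160 days × 763 tonnes/day = 122,080 tonnes at £1.27/tonne → £155,041.60
June 10 – December 31, 2030: 205 days × 763 tonnes/day = 156,415 tonnes at £1.01/tonne → £157,979.15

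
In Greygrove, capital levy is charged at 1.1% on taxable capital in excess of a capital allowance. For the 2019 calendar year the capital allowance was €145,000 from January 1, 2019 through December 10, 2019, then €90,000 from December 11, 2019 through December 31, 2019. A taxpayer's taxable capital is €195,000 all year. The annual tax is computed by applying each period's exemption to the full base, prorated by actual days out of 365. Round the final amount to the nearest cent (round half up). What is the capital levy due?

€584.81

January 1 – December 10, 2019: 344 days, exemption €145,000 → (€195,000 − €145,000) × 1.1% × 344/365 = €518.3562
December 11 – December 31, 2019: 21 days, exemption €90,000 → (€195,000 − €90,000) × 1.1% × 21/365 = €66.4521
Total = €584.8082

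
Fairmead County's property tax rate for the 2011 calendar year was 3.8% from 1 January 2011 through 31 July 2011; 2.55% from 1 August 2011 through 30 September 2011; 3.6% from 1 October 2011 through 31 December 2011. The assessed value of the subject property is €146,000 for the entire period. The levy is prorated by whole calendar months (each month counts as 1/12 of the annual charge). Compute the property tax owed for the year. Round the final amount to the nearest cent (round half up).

€5,170.83

1 January – 31 July 2011: 7 months at 3.8% → €146,000 × 3.8% × 7/12 = €3,236.3333
1 August – 30 September 2011: 2 months at 2.55% → €146,000 × 2.55% × 2/12 = €620.5000
1 October – 31 December 2011: 3 months at 3.6% → €146,000 × 3.6% × 3/12 = €1,314.0000
Total = €5,170.8333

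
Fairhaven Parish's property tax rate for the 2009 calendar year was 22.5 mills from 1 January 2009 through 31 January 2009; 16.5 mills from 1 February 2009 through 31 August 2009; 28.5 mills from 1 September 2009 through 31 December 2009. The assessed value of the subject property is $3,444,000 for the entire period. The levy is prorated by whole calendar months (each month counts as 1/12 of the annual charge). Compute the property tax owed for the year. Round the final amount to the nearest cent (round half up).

1 January – 31 January 2009: 1 month at 22.5 mills → $3,444,000 × 2.25% × 1/12 = $6,457.5000
1 February – 31 August 2009: 7 months at 16.5 mills → $3,444,000 × 1.65% × 7/12 = $33,148.5000
1 September – 31 December 2009: 4 months at 28.5 mills → $3,444,000 × 2.85% × 4/12 = $32,718.0000
Total = $72,324.0000

$72,324.00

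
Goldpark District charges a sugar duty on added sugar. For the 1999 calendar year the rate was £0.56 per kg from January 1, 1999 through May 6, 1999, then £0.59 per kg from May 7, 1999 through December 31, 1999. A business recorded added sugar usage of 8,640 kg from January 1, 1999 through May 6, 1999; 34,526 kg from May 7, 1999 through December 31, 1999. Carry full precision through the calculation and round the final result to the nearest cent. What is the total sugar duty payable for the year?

£25208.74

January 1 – May 6, 1999: 8,640 kg at £0.56/kg → £4838.40
May 7 – December 31, 1999: 34,526 kg at £0.59/kg → £20370.34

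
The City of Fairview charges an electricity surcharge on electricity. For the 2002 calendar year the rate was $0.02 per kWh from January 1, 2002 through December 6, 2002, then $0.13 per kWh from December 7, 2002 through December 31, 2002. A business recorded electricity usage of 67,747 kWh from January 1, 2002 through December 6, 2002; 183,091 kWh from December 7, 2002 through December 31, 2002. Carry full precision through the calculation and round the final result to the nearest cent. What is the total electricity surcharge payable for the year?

January 1 – December 6, 2002: 67,747 kWh at $0.02/kWh → $1,354.94
December 7 – December 31, 2002: 183,091 kWh at $0.13/kWh → $23,801.83

$25,156.77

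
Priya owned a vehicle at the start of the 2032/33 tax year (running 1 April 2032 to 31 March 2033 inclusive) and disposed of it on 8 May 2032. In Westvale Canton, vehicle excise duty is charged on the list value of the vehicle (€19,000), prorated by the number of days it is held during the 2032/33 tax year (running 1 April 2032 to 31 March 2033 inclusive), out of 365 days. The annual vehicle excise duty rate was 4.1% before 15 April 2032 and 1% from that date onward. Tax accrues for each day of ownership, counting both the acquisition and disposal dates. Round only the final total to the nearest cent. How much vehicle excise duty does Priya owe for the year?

€42.37

1 April – 14 April 2032: 14 days at 4.1% → €19,000 × 4.1% × 14/365 = €29.8795
15 April – 8 May 2032: 24 days at 1% → €19,000 × 1% × 24/365 = €12.4932
Total = €42.3726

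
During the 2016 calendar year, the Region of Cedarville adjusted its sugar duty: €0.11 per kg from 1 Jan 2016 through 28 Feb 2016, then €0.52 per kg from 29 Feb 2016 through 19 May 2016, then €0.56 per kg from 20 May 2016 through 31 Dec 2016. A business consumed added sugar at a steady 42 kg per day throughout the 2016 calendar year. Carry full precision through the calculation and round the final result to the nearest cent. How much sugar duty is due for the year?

1 Jan – 28 Feb 2016: 59 days × 42 kg/day = 2,478 kg at €0.11/kg → €272.58
29 Feb – 19 May 2016: 81 days × 42 kg/day = 3,402 kg at €0.52/kg → €1,769.04
20 May – 31 Dec 2016: 226 days × 42 kg/day = 9,492 kg at €0.56/kg → €5,315.52

€7,357.14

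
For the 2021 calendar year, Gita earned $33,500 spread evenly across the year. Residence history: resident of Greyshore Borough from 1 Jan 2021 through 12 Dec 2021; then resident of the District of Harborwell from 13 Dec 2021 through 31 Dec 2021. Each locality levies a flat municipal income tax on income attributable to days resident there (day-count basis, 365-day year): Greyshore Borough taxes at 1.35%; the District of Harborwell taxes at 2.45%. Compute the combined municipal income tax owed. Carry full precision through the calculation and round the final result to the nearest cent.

Greyshore Borough, 1 Jan – 12 Dec 2021: 346 days → $33,500 × 1.35% × 346/365 = $428.7082
The District of Harborwell, 13 Dec – 31 Dec 2021: 19 days → $33,500 × 2.45% × 19/365 = $42.7240
Total = $471.4322

$471.43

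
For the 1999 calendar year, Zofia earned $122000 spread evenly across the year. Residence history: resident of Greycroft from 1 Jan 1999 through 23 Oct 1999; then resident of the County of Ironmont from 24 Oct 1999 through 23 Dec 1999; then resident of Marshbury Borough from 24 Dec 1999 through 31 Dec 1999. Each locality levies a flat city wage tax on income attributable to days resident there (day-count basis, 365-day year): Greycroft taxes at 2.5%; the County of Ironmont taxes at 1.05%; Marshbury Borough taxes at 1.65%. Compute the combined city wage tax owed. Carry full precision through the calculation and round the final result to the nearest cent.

Greycroft, 1 Jan – 23 Oct 1999: 296 days → $122000 × 2.5% × 296/365 = $2473.4247
The County of Ironmont, 24 Oct – 23 Dec 1999: 61 days → $122000 × 1.05% × 61/365 = $214.0849
Marshbury Borough, 24 Dec – 31 Dec 1999: 8 days → $122000 × 1.65% × 8/365 = $44.1205
Total = $2731.6301

$2731.63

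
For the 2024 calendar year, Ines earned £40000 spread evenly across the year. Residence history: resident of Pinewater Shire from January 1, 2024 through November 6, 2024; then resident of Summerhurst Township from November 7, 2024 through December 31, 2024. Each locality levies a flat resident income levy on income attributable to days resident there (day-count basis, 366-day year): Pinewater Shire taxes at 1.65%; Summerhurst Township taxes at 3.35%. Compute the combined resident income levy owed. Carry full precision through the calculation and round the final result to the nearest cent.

Pinewater Shire, January 1 – November 6, 2024: 311 days → £40000 × 1.65% × 311/366 = £560.8197
Summerhurst Township, November 7 – December 31, 2024: 55 days → £40000 × 3.35% × 55/366 = £201.3661
Total = £762.1858

£762.19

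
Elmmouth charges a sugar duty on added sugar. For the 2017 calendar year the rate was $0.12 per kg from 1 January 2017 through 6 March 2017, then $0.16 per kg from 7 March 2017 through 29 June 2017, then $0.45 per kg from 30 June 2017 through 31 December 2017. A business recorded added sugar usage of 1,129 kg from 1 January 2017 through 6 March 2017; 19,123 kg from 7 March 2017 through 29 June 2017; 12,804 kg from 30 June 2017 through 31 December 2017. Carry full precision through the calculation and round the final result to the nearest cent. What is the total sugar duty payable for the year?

$8,956.96

1 January – 6 March 2017: 1,129 kg at $0.12/kg → $135.48
7 March – 29 June 2017: 19,123 kg at $0.16/kg → $3,059.68
30 June – 31 December 2017: 12,804 kg at $0.45/kg → $5,761.80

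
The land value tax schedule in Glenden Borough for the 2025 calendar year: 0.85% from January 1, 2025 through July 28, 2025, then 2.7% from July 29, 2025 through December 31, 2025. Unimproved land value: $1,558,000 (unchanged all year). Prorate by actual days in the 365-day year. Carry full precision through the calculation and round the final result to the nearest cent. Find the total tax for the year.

$25,561.87

January 1 – July 28, 2025: 209 days at 0.85% → $1,558,000 × 0.85% × 209/365 = $7,582.9781
July 29 – December 31, 2025: 156 days at 2.7% → $1,558,000 × 2.7% × 156/365 = $17,978.8932
Total = $25,561.8712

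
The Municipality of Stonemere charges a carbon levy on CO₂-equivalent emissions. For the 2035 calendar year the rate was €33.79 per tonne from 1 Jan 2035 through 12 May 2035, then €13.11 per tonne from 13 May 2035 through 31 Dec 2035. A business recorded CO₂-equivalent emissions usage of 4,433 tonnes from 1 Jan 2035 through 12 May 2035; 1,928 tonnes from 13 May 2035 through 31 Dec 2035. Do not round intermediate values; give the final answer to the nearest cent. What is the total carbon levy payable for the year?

€175,067.15

1 Jan – 12 May 2035: 4,433 tonnes at €33.79/tonne → €149,791.07
13 May – 31 Dec 2035: 1,928 tonnes at €13.11/tonne → €25,276.08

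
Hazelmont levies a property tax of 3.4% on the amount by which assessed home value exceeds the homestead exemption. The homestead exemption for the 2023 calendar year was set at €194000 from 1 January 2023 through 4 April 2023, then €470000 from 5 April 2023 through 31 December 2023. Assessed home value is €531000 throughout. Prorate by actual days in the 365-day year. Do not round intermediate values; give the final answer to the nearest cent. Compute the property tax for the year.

€4490.70

1 January – 4 April 2023: 94 days, exemption €194000 → (€531000 − €194000) × 3.4% × 94/365 = €2950.8274
5 April – 31 December 2023: 271 days, exemption €470000 → (€531000 − €470000) × 3.4% × 271/365 = €1539.8740
Total = €4490.7014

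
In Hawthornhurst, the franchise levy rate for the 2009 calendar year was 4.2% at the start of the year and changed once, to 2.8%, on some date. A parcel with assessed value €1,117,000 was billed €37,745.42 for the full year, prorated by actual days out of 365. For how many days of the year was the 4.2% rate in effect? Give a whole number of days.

Let d = days at the first rate; then 365 − d days at the second rate.
€1,117,000 × [4.2%·d + 2.8%·(365−d)] / 365 = €37,745.42
Solving gives d = 151, so the new rate took effect on 1 June 2009.

151 days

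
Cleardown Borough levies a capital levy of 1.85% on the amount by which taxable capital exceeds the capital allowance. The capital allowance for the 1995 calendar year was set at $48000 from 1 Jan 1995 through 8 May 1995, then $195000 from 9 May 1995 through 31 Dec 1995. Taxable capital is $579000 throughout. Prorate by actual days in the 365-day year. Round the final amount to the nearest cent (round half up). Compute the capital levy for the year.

1 Jan – 8 May 1995: 128 days, exemption $48000 → ($579000 − $48000) × 1.85% × 128/365 = $3444.9534
9 May – 31 Dec 1995: 237 days, exemption $195000 → ($579000 − $195000) × 1.85% × 237/365 = $4612.7342
Total = $8057.6877

$8057.69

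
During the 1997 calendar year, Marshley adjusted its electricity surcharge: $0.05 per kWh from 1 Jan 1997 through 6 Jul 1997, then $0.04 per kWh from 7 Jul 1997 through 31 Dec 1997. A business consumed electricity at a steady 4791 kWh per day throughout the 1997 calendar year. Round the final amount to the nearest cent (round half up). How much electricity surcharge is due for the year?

1 Jan – 6 Jul 1997: 187 days × 4791 kWh/day = 895,917 kWh at $0.05/kWh → $44,795.85
7 Jul – 31 Dec 1997: 178 days × 4791 kWh/day = 852,798 kWh at $0.04/kWh → $34,111.92

$78,907.77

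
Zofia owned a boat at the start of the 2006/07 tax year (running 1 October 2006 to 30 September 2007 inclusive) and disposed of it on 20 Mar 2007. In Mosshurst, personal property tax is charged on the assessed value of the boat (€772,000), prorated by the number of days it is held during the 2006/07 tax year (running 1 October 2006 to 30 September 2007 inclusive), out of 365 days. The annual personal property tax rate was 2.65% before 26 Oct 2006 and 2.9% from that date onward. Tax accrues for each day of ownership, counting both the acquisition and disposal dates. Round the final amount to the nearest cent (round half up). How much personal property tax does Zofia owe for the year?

1 Oct – 25 Oct 2006: 25 days at 2.65% → €772,000 × 2.65% × 25/365 = €1,401.2329
26 Oct 2006 – 20 Mar 2007: 146 days at 2.9% → €772,000 × 2.9% × 146/365 = €8,955.2000
Total = €10,356.4329

€10,356.43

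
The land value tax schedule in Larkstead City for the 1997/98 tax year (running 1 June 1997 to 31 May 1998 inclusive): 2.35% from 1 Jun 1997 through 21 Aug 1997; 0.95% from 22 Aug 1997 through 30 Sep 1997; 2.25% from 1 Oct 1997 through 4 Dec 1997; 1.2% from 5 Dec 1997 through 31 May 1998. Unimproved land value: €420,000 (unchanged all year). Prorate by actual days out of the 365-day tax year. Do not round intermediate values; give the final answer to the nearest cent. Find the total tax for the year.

€6,795.37

1 Jun – 21 Aug 1997: 82 days at 2.35% → €420,000 × 2.35% × 82/365 = €2,217.3699
22 Aug – 30 Sep 1997: 40 days at 0.95% → €420,000 × 0.95% × 40/365 = €437.2603
1 Oct – 4 Dec 1997: 65 days at 2.25% → €420,000 × 2.25% × 65/365 = €1,682.8767
5 Dec 1997 – 31 May 1998: 178 days at 1.2% → €420,000 × 1.2% × 178/365 = €2,457.8630
Total = €6,795.3699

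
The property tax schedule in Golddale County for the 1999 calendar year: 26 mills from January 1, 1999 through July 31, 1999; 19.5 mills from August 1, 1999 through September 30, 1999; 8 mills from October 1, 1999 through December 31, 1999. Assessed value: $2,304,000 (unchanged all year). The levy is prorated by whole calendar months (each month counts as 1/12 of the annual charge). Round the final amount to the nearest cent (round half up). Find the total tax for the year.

$47,040.00

January 1 – July 31, 1999: 7 months at 26 mills → $2,304,000 × 2.6% × 7/12 = $34,944.0000
August 1 – September 30, 1999: 2 months at 19.5 mills → $2,304,000 × 1.95% × 2/12 = $7,488.0000
October 1 – December 31, 1999: 3 months at 8 mills → $2,304,000 × 0.8% × 3/12 = $4,608.0000
Total = $47,040.0000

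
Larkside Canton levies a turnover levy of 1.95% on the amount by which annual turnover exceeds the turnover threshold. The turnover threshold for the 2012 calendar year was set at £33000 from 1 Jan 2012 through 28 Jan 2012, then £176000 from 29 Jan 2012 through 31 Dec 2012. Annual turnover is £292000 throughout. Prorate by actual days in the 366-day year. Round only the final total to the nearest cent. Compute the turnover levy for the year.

£2475.33

1 Jan – 28 Jan 2012: 28 days, exemption £33000 → (£292000 − £33000) × 1.95% × 28/366 = £386.3770
29 Jan – 31 Dec 2012: 338 days, exemption £176000 → (£292000 − £176000) × 1.95% × 338/366 = £2088.9508
Total = £2475.3279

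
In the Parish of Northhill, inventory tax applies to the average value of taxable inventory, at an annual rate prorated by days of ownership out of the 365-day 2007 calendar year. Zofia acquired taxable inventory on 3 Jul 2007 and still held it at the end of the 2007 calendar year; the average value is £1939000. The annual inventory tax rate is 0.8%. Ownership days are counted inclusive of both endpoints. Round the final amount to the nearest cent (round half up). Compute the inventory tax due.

£7734.75

Days held (3 Jul – 31 Dec 2007): 182 out of 365
Tax = £1939000 × 0.8% × 182/365 = £7734.7507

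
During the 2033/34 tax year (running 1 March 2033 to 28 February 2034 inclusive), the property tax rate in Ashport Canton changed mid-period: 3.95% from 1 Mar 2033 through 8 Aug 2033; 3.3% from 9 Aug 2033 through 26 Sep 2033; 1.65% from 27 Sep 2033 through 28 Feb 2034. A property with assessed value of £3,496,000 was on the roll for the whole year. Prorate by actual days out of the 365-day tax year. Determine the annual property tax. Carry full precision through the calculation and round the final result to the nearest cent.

£100,895.52

1 Mar – 8 Aug 2033: 161 days at 3.95% → £3,496,000 × 3.95% × 161/365 = £60,911.8137
9 Aug – 26 Sep 2033: 49 days at 3.3% → £3,496,000 × 3.3% × 49/365 = £15,487.7589
27 Sep 2033 – 28 Feb 2034: 155 days at 1.65% → £3,496,000 × 1.65% × 155/365 = £24,495.9452
Total = £100,895.5178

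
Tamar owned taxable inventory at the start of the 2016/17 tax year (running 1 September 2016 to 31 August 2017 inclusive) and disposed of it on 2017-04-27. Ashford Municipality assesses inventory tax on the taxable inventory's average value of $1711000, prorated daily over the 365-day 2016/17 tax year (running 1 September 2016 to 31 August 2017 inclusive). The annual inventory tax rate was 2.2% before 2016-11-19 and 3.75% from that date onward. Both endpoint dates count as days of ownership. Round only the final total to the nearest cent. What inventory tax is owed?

$36273.20

2016-09-01 to 2016-11-18: 79 days at 2.2% → $1711000 × 2.2% × 79/365 = $8147.1726
2016-11-19 to 2017-04-27: 160 days at 3.75% → $1711000 × 3.75% × 160/365 = $28126.0274
Total = $36273.2000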